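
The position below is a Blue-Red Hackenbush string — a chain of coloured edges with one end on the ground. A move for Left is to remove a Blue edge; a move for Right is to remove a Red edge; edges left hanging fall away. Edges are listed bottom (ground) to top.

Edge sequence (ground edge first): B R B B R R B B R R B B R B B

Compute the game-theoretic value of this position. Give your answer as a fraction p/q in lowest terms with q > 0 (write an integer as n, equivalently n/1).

13111/16384

Prefix values for B R B B R R B B R R B B R B B via {L|R} + simplicity:
B: Left { 0 }, Right { — } → simplest 1
BR: Left { 0 }, Right { 1 } → simplest 1/2
BRB: Left { 0 1/2 }, Right { 1 } → simplest 3/4
BRBB: Left { 0 1/2 3/4 }, Right { 1 } → simplest 7/8
BRBBR: Left { 0 1/2 3/4 }, Right { 7/8 1 } → simplest 13/16
BRBBRR: Left { 0 1/2 3/4 }, Right { 13/16 7/8 1 } → simplest 25/32
BRBBRRB: Left { 0 1/2 3/4 25/32 }, Right { 13/16 7/8 1 } → simplest 51/64
BRBBRRBB: Left { 0 1/2 3/4 25/32 51/64 }, Right { 13/16 7/8 1 } → simplest 103/128
BRBBRRBBR: Left { 0 1/2 3/4 25/32 51/64 }, Right { 103/128 13/16 7/8 1 } → simplest 205/256
BRBBRRBBRR: Left { 0 1/2 3/4 25/32 51/64 }, Right { 205/256 103/128 13/16 7/8 1 } → simplest 409/512
BRBBRRBBRRB: Left { 0 1/2 3/4 25/32 51/64 409/512 }, Right { 205/256 103/128 13/16 7/8 1 } → simplest 819/1024
BRBBRRBBRRBB: Left { 0 1/2 3/4 25/32 51/64 409/512 819/1024 }, Right { 205/256 103/128 13/16 7/8 1 } → simplest 1639/2048
BRBBRRBBRRBBR: Left { 0 1/2 3/4 25/32 51/64 409/512 819/1024 }, Right { 1639/2048 205/256 103/128 13/16 7/8 1 } → simplest 3277/4096
BRBBRRBBRRBBRB: Left { 0 1/2 3/4 25/32 51/64 409/512 819/1024 3277/4096 }, Right { 1639/2048 205/256 103/128 13/16 7/8 1 } → simplest 6555/8192
BRBBRRBBRRBBRBB: Left { 0 1/2 3/4 25/32 51/64 409/512 819/1024 3277/4096 6555/8192 }, Right { 1639/2048 205/256 103/128 13/16 7/8 1 } → simplest 13111/16384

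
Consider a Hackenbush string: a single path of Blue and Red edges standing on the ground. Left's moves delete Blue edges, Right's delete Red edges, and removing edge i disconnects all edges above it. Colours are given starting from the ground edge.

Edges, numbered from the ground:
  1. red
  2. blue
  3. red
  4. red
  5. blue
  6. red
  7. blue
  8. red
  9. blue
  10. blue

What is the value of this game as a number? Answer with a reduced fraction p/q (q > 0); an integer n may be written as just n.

-425/512

Build val(s[:k]) for k = 1..10, string s = red blue red red blue red blue red blue blue.
step 1: add red to get r; options L={ — } R={ 0 } — -1
step 2: add blue to get rb; options L={ -1 } R={ 0 } — -1/2
step 3: add red to get rbr; options L={ -1 } R={ -1/2, 0 } — -3/4
step 4: add red to get rbrr; options L={ -1 } R={ -3/4, -1/2, 0 } — -7/8
step 5: add blue to get rbrrb; options L={ -1, -7/8 } R={ -3/4, -1/2, 0 } — -13/16
step 6: add red to get rbrrbr; options L={ -1, -7/8 } R={ -13/16, -3/4, -1/2, 0 } — -27/32
step 7: add blue to get rbrrbrb; options L={ -1, -7/8, -27/32 } R={ -13/16, -3/4, -1/2, 0 } — -53/64
step 8: add red to get rbrrbrbr; options L={ -1, -7/8, -27/32 } R={ -53/64, -13/16, -3/4, -1/2, 0 } — -107/128
step 9: add blue to get rbrrbrbrb; options L={ -1, -7/8, -27/32, -107/128 } R={ -53/64, -13/16, -3/4, -1/2, 0 } — -213/256
step 10: add blue to get rbrrbrbrbb; options L={ -1, -7/8, -27/32, -107/128, -213/256 } R={ -53/64, -13/16, -3/4, -1/2, 0 } — -425/512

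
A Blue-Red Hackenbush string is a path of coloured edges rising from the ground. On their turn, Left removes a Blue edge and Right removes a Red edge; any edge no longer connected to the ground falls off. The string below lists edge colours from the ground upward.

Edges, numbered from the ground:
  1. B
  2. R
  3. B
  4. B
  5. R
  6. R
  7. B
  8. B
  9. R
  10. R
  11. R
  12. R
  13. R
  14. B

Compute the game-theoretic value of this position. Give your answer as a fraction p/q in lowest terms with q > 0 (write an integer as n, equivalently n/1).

6531/8192

B: Left { 0 }, Right {  } => simplest 1
BR: Left { 0 }, Right { 1 } => simplest 1/2
BRB: Left { 0 1/2 }, Right { 1 } => simplest 3/4
BRBB: Left { 0 1/2 3/4 }, Right { 1 } => simplest 7/8
BRBBR: Left { 0 1/2 3/4 }, Right { 7/8 1 } => simplest 13/16
BRBBRR: Left { 0 1/2 3/4 }, Right { 13/16 7/8 1 } => simplest 25/32
BRBBRRB: Left { 0 1/2 3/4 25/32 }, Right { 13/16 7/8 1 } => simplest 51/64
BRBBRRBB: Left { 0 1/2 3/4 25/32 51/64 }, Right { 13/16 7/8 1 } => simplest 103/128
BRBBRRBBR: Left { 0 1/2 3/4 25/32 51/64 }, Right { 103/128 13/16 7/8 1 } => simplest 205/256
BRBBRRBBRR: Left { 0 1/2 3/4 25/32 51/64 }, Right { 205/256 103/128 13/16 7/8 1 } => simplest 409/512
BRBBRRBBRRR: Left { 0 1/2 3/4 25/32 51/64 }, Right { 409/512 205/256 103/128 13/16 7/8 1 } => simplest 817/1024
BRBBRRBBRRRR: Left { 0 1/2 3/4 25/32 51/64 }, Right { 817/1024 409/512 205/256 103/128 13/16 7/8 1 } => simplest 1633/2048
BRBBRRBBRRRRR: Left { 0 1/2 3/4 25/32 51/64 }, Right { 1633/2048 817/1024 409/512 205/256 103/128 13/16 7/8 1 } => simplest 3265/4096
BRBBRRBBRRRRRB: Left { 0 1/2 3/4 25/32 51/64 3265/4096 }, Right { 1633/2048 817/1024 409/512 205/256 103/128 13/16 7/8 1 } => simplest 6531/8192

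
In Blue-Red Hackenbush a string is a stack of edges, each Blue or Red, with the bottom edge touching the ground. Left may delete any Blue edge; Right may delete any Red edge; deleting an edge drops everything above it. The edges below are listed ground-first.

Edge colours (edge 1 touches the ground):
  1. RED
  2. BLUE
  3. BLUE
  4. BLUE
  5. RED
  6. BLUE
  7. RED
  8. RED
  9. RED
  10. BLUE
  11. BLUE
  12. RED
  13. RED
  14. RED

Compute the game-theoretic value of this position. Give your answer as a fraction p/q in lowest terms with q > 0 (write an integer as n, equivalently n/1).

-1487/8192

Prefix values for RED BLUE BLUE BLUE RED BLUE RED RED RED BLUE BLUE RED RED RED via {L|R} + simplicity:
value_1 [R]  L=[]  R=[0]  → -1
value_2 [RB]  L=[-1]  R=[0]  → -1/2
value_3 [RBB]  L=[-1, -1/2]  R=[0]  → -1/4
value_4 [RBBB]  L=[-1, -1/2, -1/4]  R=[0]  → -1/8
value_5 [RBBBR]  L=[-1, -1/2, -1/4]  R=[-1/8, 0]  → -3/16
value_6 [RBBBRB]  L=[-1, -1/2, -1/4, -3/16]  R=[-1/8, 0]  → -5/32
value_7 [RBBBRBR]  L=[-1, -1/2, -1/4, -3/16]  R=[-5/32, -1/8, 0]  → -11/64
value_8 [RBBBRBRR]  L=[-1, -1/2, -1/4, -3/16]  R=[-11/64, -5/32, -1/8, 0]  → -23/128
value_9 [RBBBRBRRR]  L=[-1, -1/2, -1/4, -3/16]  R=[-23/128, -11/64, -5/32, -1/8, 0]  → -47/256
value_10 [RBBBRBRRRB]  L=[-1, -1/2, -1/4, -3/16, -47/256]  R=[-23/128, -11/64, -5/32, -1/8, 0]  → -93/512
value_11 [RBBBRBRRRBB]  L=[-1, -1/2, -1/4, -3/16, -47/256, -93/512]  R=[-23/128, -11/64, -5/32, -1/8, 0]  → -185/1024
value_12 [RBBBRBRRRBBR]  L=[-1, -1/2, -1/4, -3/16, -47/256, -93/512]  R=[-185/1024, -23/128, -11/64, -5/32, -1/8, 0]  → -371/2048
value_13 [RBBBRBRRRBBRR]  L=[-1, -1/2, -1/4, -3/16, -47/256, -93/512]  R=[-371/2048, -185/1024, -23/128, -11/64, -5/32, -1/8, 0]  → -743/4096
value_14 [RBBBRBRRRBBRRR]  L=[-1, -1/2, -1/4, -3/16, -47/256, -93/512]  R=[-743/4096, -371/2048, -185/1024, -23/128, -11/64, -5/32, -1/8, 0]  → -1487/8192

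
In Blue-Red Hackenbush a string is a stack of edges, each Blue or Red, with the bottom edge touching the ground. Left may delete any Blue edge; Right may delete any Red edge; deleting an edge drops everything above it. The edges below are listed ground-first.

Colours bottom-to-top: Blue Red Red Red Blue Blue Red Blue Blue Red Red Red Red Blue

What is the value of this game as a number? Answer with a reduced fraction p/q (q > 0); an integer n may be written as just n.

1731/8192

Build G(s[:k]) for k = 1..14, string s = Blue Red Red Red Blue Blue Red Blue Blue Red Red Red Red Blue.
edge 1 of 14 (Blue): { 0 | none } → 1
edge 2 of 14 (Red): { 0 | 1 } → 1/2
edge 3 of 14 (Red): { 0 | 1/2,1 } → 1/4
edge 4 of 14 (Red): { 0 | 1/4,1/2,1 } → 1/8
edge 5 of 14 (Blue): { 0,1/8 | 1/4,1/2,1 } → 3/16
edge 6 of 14 (Blue): { 0,1/8,3/16 | 1/4,1/2,1 } → 7/32
edge 7 of 14 (Red): { 0,1/8,3/16 | 7/32,1/4,1/2,1 } → 13/64
edge 8 of 14 (Blue): { 0,1/8,3/16,13/64 | 7/32,1/4,1/2,1 } → 27/128
edge 9 of 14 (Blue): { 0,1/8,3/16,13/64,27/128 | 7/32,1/4,1/2,1 } → 55/256
edge 10 of 14 (Red): { 0,1/8,3/16,13/64,27/128 | 55/256,7/32,1/4,1/2,1 } → 109/512
edge 11 of 14 (Red): { 0,1/8,3/16,13/64,27/128 | 109/512,55/256,7/32,1/4,1/2,1 } → 217/1024
edge 12 of 14 (Red): { 0,1/8,3/16,13/64,27/128 | 217/1024,109/512,55/256,7/32,1/4,1/2,1 } → 433/2048
edge 13 of 14 (Red): { 0,1/8,3/16,13/64,27/128 | 433/2048,217/1024,109/512,55/256,7/32,1/4,1/2,1 } → 865/4096
edge 14 of 14 (Blue): { 0,1/8,3/16,13/64,27/128,865/4096 | 433/2048,217/1024,109/512,55/256,7/32,1/4,1/2,1 } → 1731/8192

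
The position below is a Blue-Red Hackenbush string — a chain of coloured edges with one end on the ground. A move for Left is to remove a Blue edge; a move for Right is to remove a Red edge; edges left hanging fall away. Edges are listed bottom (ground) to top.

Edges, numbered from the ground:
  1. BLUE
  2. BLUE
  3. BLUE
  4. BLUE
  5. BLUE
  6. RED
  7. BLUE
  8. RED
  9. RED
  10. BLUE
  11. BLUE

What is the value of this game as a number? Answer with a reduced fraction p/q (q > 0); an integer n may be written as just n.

Prefix values for BLUE BLUE BLUE BLUE BLUE RED BLUE RED RED BLUE BLUE via {L|R} + simplicity:
step 1: add BLUE to get B; options L={ 0 } R={ (no moves) } ⇒ 1
step 2: add BLUE to get BB; options L={ 0 1 } R={ (no moves) } ⇒ 2
step 3: add BLUE to get BBB; options L={ 0 1 2 } R={ (no moves) } ⇒ 3
step 4: add BLUE to get BBBB; options L={ 0 1 2 3 } R={ (no moves) } ⇒ 4
step 5: add BLUE to get BBBBB; options L={ 0 1 2 3 4 } R={ (no moves) } ⇒ 5
step 6: add RED to get BBBBBR; options L={ 0 1 2 3 4 } R={ 5 } ⇒ 9/2
step 7: add BLUE to get BBBBBRB; options L={ 0 1 2 3 4 9/2 } R={ 5 } ⇒ 19/4
step 8: add RED to get BBBBBRBR; options L={ 0 1 2 3 4 9/2 } R={ 19/4 5 } ⇒ 37/8
step 9: add RED to get BBBBBRBRR; options L={ 0 1 2 3 4 9/2 } R={ 37/8 19/4 5 } ⇒ 73/16
step 10: add BLUE to get BBBBBRBRRB; options L={ 0 1 2 3 4 9/2 73/16 } R={ 37/8 19/4 5 } ⇒ 147/32
step 11: add BLUE to get BBBBBRBRRBB; options L={ 0 1 2 3 4 9/2 73/16 147/32 } R={ 37/8 19/4 5 } ⇒ 295/64

295/64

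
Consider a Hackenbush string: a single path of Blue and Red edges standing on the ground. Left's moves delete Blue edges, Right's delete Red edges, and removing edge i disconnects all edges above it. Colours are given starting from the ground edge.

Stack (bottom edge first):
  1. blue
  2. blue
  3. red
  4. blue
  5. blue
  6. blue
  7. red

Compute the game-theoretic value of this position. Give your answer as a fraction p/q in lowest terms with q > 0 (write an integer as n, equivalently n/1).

Prefix values for blue blue red blue blue blue red via {L|R} + simplicity:
edge 1 of 7 (blue): { 0 | — } → 1
edge 2 of 7 (blue): { 0 1 | — } → 2
edge 3 of 7 (red): { 0 1 | 2 } → 3/2
edge 4 of 7 (blue): { 0 1 3/2 | 2 } → 7/4
edge 5 of 7 (blue): { 0 1 3/2 7/4 | 2 } → 15/8
edge 6 of 7 (blue): { 0 1 3/2 7/4 15/8 | 2 } → 31/16
edge 7 of 7 (red): { 0 1 3/2 7/4 15/8 | 31/16 2 } → 61/32

61/32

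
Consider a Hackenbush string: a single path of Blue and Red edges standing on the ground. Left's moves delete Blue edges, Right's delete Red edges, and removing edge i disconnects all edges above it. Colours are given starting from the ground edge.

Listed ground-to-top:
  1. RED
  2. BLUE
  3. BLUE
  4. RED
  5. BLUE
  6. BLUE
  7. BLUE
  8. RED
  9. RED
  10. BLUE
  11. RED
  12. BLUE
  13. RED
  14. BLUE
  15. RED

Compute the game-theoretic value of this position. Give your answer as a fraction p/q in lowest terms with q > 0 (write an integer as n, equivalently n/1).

Build val(s[:k]) for k = 1..15, string s = RED BLUE BLUE RED BLUE BLUE BLUE RED RED BLUE RED BLUE RED BLUE RED.
R: Left {  }, Right { 0 } => simplest -1
RB: Left { -1 }, Right { 0 } => simplest -1/2
RBB: Left { -1; -1/2 }, Right { 0 } => simplest -1/4
RBBR: Left { -1; -1/2 }, Right { -1/4; 0 } => simplest -3/8
RBBRB: Left { -1; -1/2; -3/8 }, Right { -1/4; 0 } => simplest -5/16
RBBRBB: Left { -1; -1/2; -3/8; -5/16 }, Right { -1/4; 0 } => simplest -9/32
RBBRBBB: Left { -1; -1/2; -3/8; -5/16; -9/32 }, Right { -1/4; 0 } => simplest -17/64
RBBRBBBR: Left { -1; -1/2; -3/8; -5/16; -9/32 }, Right { -17/64; -1/4; 0 } => simplest -35/128
RBBRBBBRR: Left { -1; -1/2; -3/8; -5/16; -9/32 }, Right { -35/128; -17/64; -1/4; 0 } => simplest -71/256
RBBRBBBRRB: Left { -1; -1/2; -3/8; -5/16; -9/32; -71/256 }, Right { -35/128; -17/64; -1/4; 0 } => simplest -141/512
RBBRBBBRRBR: Left { -1; -1/2; -3/8; -5/16; -9/32; -71/256 }, Right { -141/512; -35/128; -17/64; -1/4; 0 } => simplest -283/1024
RBBRBBBRRBRB: Left { -1; -1/2; -3/8; -5/16; -9/32; -71/256; -283/1024 }, Right { -141/512; -35/128; -17/64; -1/4; 0 } => simplest -565/2048
RBBRBBBRRBRBR: Left { -1; -1/2; -3/8; -5/16; -9/32; -71/256; -283/1024 }, Right { -565/2048; -141/512; -35/128; -17/64; -1/4; 0 } => simplest -1131/4096
RBBRBBBRRBRBRB: Left { -1; -1/2; -3/8; -5/16; -9/32; -71/256; -283/1024; -1131/4096 }, Right { -565/2048; -141/512; -35/128; -17/64; -1/4; 0 } => simplest -2261/8192
RBBRBBBRRBRBRBR: Left { -1; -1/2; -3/8; -5/16; -9/32; -71/256; -283/1024; -1131/4096 }, Right { -2261/8192; -565/2048; -141/512; -35/128; -17/64; -1/4; 0 } => simplest -4523/16384

-4523/16384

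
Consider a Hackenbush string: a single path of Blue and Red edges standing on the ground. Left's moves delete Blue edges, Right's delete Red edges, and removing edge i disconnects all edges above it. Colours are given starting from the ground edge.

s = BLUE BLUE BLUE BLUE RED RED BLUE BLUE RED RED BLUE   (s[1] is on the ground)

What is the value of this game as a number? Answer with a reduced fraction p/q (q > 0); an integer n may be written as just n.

Prefix values for BLUE BLUE BLUE BLUE RED RED BLUE BLUE RED RED BLUE via {L|R} + simplicity:
1 of 11 · B · max L 0 · min R +∞ gives 1
2 of 11 · BB · max L 1 · min R +∞ gives 2
3 of 11 · BBB · max L 2 · min R +∞ gives 3
4 of 11 · BBBB · max L 3 · min R +∞ gives 4
5 of 11 · BBBBR · max L 3 · min R 4 gives 7/2
6 of 11 · BBBBRR · max L 3 · min R 7/2 gives 13/4
7 of 11 · BBBBRRB · max L 13/4 · min R 7/2 gives 27/8
8 of 11 · BBBBRRBB · max L 27/8 · min R 7/2 gives 55/16
9 of 11 · BBBBRRBBR · max L 27/8 · min R 55/16 gives 109/32
10 of 11 · BBBBRRBBRR · max L 27/8 · min R 109/32 gives 217/64
11 of 11 · BBBBRRBBRRB · max L 217/64 · min R 109/32 gives 435/128

435/128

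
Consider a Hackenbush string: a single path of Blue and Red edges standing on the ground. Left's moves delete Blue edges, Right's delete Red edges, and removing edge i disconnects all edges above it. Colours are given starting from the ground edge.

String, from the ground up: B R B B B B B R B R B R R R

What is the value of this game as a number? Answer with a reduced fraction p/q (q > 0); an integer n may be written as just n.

8017/8192

step 1: add B to get B; options L={ 0 } R={  } — 1
step 2: add R to get BR; options L={ 0 } R={ 1 } — 1/2
step 3: add B to get BRB; options L={ 0 1/2 } R={ 1 } — 3/4
step 4: add B to get BRBB; options L={ 0 1/2 3/4 } R={ 1 } — 7/8
step 5: add B to get BRBBB; options L={ 0 1/2 3/4 7/8 } R={ 1 } — 15/16
step 6: add B to get BRBBBB; options L={ 0 1/2 3/4 7/8 15/16 } R={ 1 } — 31/32
step 7: add B to get BRBBBBB; options L={ 0 1/2 3/4 7/8 15/16 31/32 } R={ 1 } — 63/64
step 8: add R to get BRBBBBBR; options L={ 0 1/2 3/4 7/8 15/16 31/32 } R={ 63/64 1 } — 125/128
step 9: add B to get BRBBBBBRB; options L={ 0 1/2 3/4 7/8 15/16 31/32 125/128 } R={ 63/64 1 } — 251/256
step 10: add R to get BRBBBBBRBR; options L={ 0 1/2 3/4 7/8 15/16 31/32 125/128 } R={ 251/256 63/64 1 } — 501/512
step 11: add B to get BRBBBBBRBRB; options L={ 0 1/2 3/4 7/8 15/16 31/32 125/128 501/512 } R={ 251/256 63/64 1 } — 1003/1024
step 12: add R to get BRBBBBBRBRBR; options L={ 0 1/2 3/4 7/8 15/16 31/32 125/128 501/512 } R={ 1003/1024 251/256 63/64 1 } — 2005/2048
step 13: add R to get BRBBBBBRBRBRR; options L={ 0 1/2 3/4 7/8 15/16 31/32 125/128 501/512 } R={ 2005/2048 1003/1024 251/256 63/64 1 } — 4009/4096
step 14: add R to get BRBBBBBRBRBRRR; options L={ 0 1/2 3/4 7/8 15/16 31/32 125/128 501/512 } R={ 4009/4096 2005/2048 1003/1024 251/256 63/64 1 } — 8017/8192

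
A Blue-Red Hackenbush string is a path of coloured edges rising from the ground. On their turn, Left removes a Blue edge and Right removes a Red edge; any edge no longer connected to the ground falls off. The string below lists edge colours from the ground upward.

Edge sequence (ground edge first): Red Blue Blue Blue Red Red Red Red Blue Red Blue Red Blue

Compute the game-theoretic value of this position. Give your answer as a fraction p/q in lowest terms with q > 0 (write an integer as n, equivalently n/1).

Build G(s[:k]) for k = 1..13, string s = Red Blue Blue Blue Red Red Red Red Blue Red Blue Red Blue.
G_1 [R]  L=[]  R=[0]  → -1
G_2 [RB]  L=[-1]  R=[0]  → -1/2
G_3 [RBB]  L=[-1 -1/2]  R=[0]  → -1/4
G_4 [RBBB]  L=[-1 -1/2 -1/4]  R=[0]  → -1/8
G_5 [RBBBR]  L=[-1 -1/2 -1/4]  R=[-1/8 0]  → -3/16
G_6 [RBBBRR]  L=[-1 -1/2 -1/4]  R=[-3/16 -1/8 0]  → -7/32
G_7 [RBBBRRR]  L=[-1 -1/2 -1/4]  R=[-7/32 -3/16 -1/8 0]  → -15/64
G_8 [RBBBRRRR]  L=[-1 -1/2 -1/4]  R=[-15/64 -7/32 -3/16 -1/8 0]  → -31/128
G_9 [RBBBRRRRB]  L=[-1 -1/2 -1/4 -31/128]  R=[-15/64 -7/32 -3/16 -1/8 0]  → -61/256
G_10 [RBBBRRRRBR]  L=[-1 -1/2 -1/4 -31/128]  R=[-61/256 -15/64 -7/32 -3/16 -1/8 0]  → -123/512
G_11 [RBBBRRRRBRB]  L=[-1 -1/2 -1/4 -31/128 -123/512]  R=[-61/256 -15/64 -7/32 -3/16 -1/8 0]  → -245/1024
G_12 [RBBBRRRRBRBR]  L=[-1 -1/2 -1/4 -31/128 -123/512]  R=[-245/1024 -61/256 -15/64 -7/32 -3/16 -1/8 0]  → -491/2048
G_13 [RBBBRRRRBRBRB]  L=[-1 -1/2 -1/4 -31/128 -123/512 -491/2048]  R=[-245/1024 -61/256 -15/64 -7/32 -3/16 -1/8 0]  → -981/4096

-981/4096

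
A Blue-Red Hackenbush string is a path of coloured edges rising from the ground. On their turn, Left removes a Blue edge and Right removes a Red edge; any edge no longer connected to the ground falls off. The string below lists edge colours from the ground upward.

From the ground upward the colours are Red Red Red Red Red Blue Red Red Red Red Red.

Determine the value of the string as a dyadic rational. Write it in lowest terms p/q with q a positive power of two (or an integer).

Recurse on prefixes of the 11-edge string Red Red Red Red Red Blue Red Red Red Red Red:
edge 1 of 11 (Red): { · | 0 } => -1
edge 2 of 11 (Red): { · | -1, 0 } => -2
edge 3 of 11 (Red): { · | -2, -1, 0 } => -3
edge 4 of 11 (Red): { · | -3, -2, -1, 0 } => -4
edge 5 of 11 (Red): { · | -4, -3, -2, -1, 0 } => -5
edge 6 of 11 (Blue): { -5 | -4, -3, -2, -1, 0 } => -9/2
edge 7 of 11 (Red): { -5 | -9/2, -4, -3, -2, -1, 0 } => -19/4
edge 8 of 11 (Red): { -5 | -19/4, -9/2, -4, -3, -2, -1, 0 } => -39/8
edge 9 of 11 (Red): { -5 | -39/8, -19/4, -9/2, -4, -3, -2, -1, 0 } => -79/16
edge 10 of 11 (Red): { -5 | -79/16, -39/8, -19/4, -9/2, -4, -3, -2, -1, 0 } => -159/32
edge 11 of 11 (Red): { -5 | -159/32, -79/16, -39/8, -19/4, -9/2, -4, -3, -2, -1, 0 } => -319/64

-319/64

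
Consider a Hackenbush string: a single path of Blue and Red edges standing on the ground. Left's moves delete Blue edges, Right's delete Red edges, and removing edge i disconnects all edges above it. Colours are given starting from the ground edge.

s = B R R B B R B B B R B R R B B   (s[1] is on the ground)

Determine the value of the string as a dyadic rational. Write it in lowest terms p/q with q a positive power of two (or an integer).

7079/16384

Build value(s[:k]) for k = 1..15, string s = B R R B B R B B B R B R R B B.
B: Left { 0 }, Right { ∅ } = simplest 1
BR: Left { 0 }, Right { 1 } = simplest 1/2
BRR: Left { 0 }, Right { 1/2, 1 } = simplest 1/4
BRRB: Left { 0, 1/4 }, Right { 1/2, 1 } = simplest 3/8
BRRBB: Left { 0, 1/4, 3/8 }, Right { 1/2, 1 } = simplest 7/16
BRRBBR: Left { 0, 1/4, 3/8 }, Right { 7/16, 1/2, 1 } = simplest 13/32
BRRBBRB: Left { 0, 1/4, 3/8, 13/32 }, Right { 7/16, 1/2, 1 } = simplest 27/64
BRRBBRBB: Left { 0, 1/4, 3/8, 13/32, 27/64 }, Right { 7/16, 1/2, 1 } = simplest 55/128
BRRBBRBBB: Left { 0, 1/4, 3/8, 13/32, 27/64, 55/128 }, Right { 7/16, 1/2, 1 } = simplest 111/256
BRRBBRBBBR: Left { 0, 1/4, 3/8, 13/32, 27/64, 55/128 }, Right { 111/256, 7/16, 1/2, 1 } = simplest 221/512
BRRBBRBBBRB: Left { 0, 1/4, 3/8, 13/32, 27/64, 55/128, 221/512 }, Right { 111/256, 7/16, 1/2, 1 } = simplest 443/1024
BRRBBRBBBRBR: Left { 0, 1/4, 3/8, 13/32, 27/64, 55/128, 221/512 }, Right { 443/1024, 111/256, 7/16, 1/2, 1 } = simplest 885/2048
BRRBBRBBBRBRR: Left { 0, 1/4, 3/8, 13/32, 27/64, 55/128, 221/512 }, Right { 885/2048, 443/1024, 111/256, 7/16, 1/2, 1 } = simplest 1769/4096
BRRBBRBBBRBRRB: Left { 0, 1/4, 3/8, 13/32, 27/64, 55/128, 221/512, 1769/4096 }, Right { 885/2048, 443/1024, 111/256, 7/16, 1/2, 1 } = simplest 3539/8192
BRRBBRBBBRBRRBB: Left { 0, 1/4, 3/8, 13/32, 27/64, 55/128, 221/512, 1769/4096, 3539/8192 }, Right { 885/2048, 443/1024, 111/256, 7/16, 1/2, 1 } = simplest 7079/16384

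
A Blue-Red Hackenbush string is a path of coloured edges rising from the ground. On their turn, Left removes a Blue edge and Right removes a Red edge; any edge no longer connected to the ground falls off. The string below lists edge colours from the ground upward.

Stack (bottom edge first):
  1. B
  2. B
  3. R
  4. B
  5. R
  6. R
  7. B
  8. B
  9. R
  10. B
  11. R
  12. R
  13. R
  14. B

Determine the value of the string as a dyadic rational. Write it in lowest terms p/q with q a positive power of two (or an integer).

6563/4096

edge 1 of 14 (B): { 0 |  } — 1
edge 2 of 14 (B): { 0; 1 |  } — 2
edge 3 of 14 (R): { 0; 1 | 2 } — 3/2
edge 4 of 14 (B): { 0; 1; 3/2 | 2 } — 7/4
edge 5 of 14 (R): { 0; 1; 3/2 | 7/4; 2 } — 13/8
edge 6 of 14 (R): { 0; 1; 3/2 | 13/8; 7/4; 2 } — 25/16
edge 7 of 14 (B): { 0; 1; 3/2; 25/16 | 13/8; 7/4; 2 } — 51/32
edge 8 of 14 (B): { 0; 1; 3/2; 25/16; 51/32 | 13/8; 7/4; 2 } — 103/64
edge 9 of 14 (R): { 0; 1; 3/2; 25/16; 51/32 | 103/64; 13/8; 7/4; 2 } — 205/128
edge 10 of 14 (B): { 0; 1; 3/2; 25/16; 51/32; 205/128 | 103/64; 13/8; 7/4; 2 } — 411/256
edge 11 of 14 (R): { 0; 1; 3/2; 25/16; 51/32; 205/128 | 411/256; 103/64; 13/8; 7/4; 2 } — 821/512
edge 12 of 14 (R): { 0; 1; 3/2; 25/16; 51/32; 205/128 | 821/512; 411/256; 103/64; 13/8; 7/4; 2 } — 1641/1024
edge 13 of 14 (R): { 0; 1; 3/2; 25/16; 51/32; 205/128 | 1641/1024; 821/512; 411/256; 103/64; 13/8; 7/4; 2 } — 3281/2048
edge 14 of 14 (B): { 0; 1; 3/2; 25/16; 51/32; 205/128; 3281/2048 | 1641/1024; 821/512; 411/256; 103/64; 13/8; 7/4; 2 } — 6563/4096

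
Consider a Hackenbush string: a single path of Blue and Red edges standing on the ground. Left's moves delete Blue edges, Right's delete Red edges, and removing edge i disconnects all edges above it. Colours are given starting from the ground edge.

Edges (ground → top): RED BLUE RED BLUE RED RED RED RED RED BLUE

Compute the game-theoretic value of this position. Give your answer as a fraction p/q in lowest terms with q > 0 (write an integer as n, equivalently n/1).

Recurse on prefixes of the 10-edge string RED BLUE RED BLUE RED RED RED RED RED BLUE:
value_1 [R]  L=[·]  R=[0]  so -1
value_2 [RB]  L=[-1]  R=[0]  so -1/2
value_3 [RBR]  L=[-1]  R=[-1/2,0]  so -3/4
value_4 [RBRB]  L=[-1,-3/4]  R=[-1/2,0]  so -5/8
value_5 [RBRBR]  L=[-1,-3/4]  R=[-5/8,-1/2,0]  so -11/16
value_6 [RBRBRR]  L=[-1,-3/4]  R=[-11/16,-5/8,-1/2,0]  so -23/32
value_7 [RBRBRRR]  L=[-1,-3/4]  R=[-23/32,-11/16,-5/8,-1/2,0]  so -47/64
value_8 [RBRBRRRR]  L=[-1,-3/4]  R=[-47/64,-23/32,-11/16,-5/8,-1/2,0]  so -95/128
value_9 [RBRBRRRRR]  L=[-1,-3/4]  R=[-95/128,-47/64,-23/32,-11/16,-5/8,-1/2,0]  so -191/256
value_10 [RBRBRRRRRB]  L=[-1,-3/4,-191/256]  R=[-95/128,-47/64,-23/32,-11/16,-5/8,-1/2,0]  so -381/512

-381/512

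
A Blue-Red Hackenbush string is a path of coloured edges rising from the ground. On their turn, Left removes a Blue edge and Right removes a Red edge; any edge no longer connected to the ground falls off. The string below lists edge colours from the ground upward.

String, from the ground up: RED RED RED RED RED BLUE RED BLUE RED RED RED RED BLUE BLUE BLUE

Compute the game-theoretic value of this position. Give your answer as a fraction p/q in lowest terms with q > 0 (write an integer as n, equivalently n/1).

-4849/1024

Prefix values for RED RED RED RED RED BLUE RED BLUE RED RED RED RED BLUE BLUE BLUE via {L|R} + simplicity:
1 of 15 · R · max L −∞ · min R 0 — -1
2 of 15 · RR · max L −∞ · min R -1 — -2
3 of 15 · RRR · max L −∞ · min R -2 — -3
4 of 15 · RRRR · max L −∞ · min R -3 — -4
5 of 15 · RRRRR · max L −∞ · min R -4 — -5
6 of 15 · RRRRRB · max L -5 · min R -4 — -9/2
7 of 15 · RRRRRBR · max L -5 · min R -9/2 — -19/4
8 of 15 · RRRRRBRB · max L -19/4 · min R -9/2 — -37/8
9 of 15 · RRRRRBRBR · max L -19/4 · min R -37/8 — -75/16
10 of 15 · RRRRRBRBRR · max L -19/4 · min R -75/16 — -151/32
11 of 15 · RRRRRBRBRRR · max L -19/4 · min R -151/32 — -303/64
12 of 15 · RRRRRBRBRRRR · max L -19/4 · min R -303/64 — -607/128
13 of 15 · RRRRRBRBRRRRB · max L -607/128 · min R -303/64 — -1213/256
14 of 15 · RRRRRBRBRRRRBB · max L -1213/256 · min R -303/64 — -2425/512
15 of 15 · RRRRRBRBRRRRBBB · max L -2425/512 · min R -303/64 — -4849/1024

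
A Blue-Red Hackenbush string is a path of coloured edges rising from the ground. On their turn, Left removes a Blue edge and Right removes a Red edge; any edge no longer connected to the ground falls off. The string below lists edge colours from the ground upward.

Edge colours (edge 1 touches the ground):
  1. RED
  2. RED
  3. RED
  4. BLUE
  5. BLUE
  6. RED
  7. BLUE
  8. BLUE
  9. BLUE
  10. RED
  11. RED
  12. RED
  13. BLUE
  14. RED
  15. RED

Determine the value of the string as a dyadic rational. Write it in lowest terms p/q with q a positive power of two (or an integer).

-9335/4096

Recurse on prefixes of the 15-edge string RED RED RED BLUE BLUE RED BLUE BLUE BLUE RED RED RED BLUE RED RED:
1 of 15 · R · max L −∞ · min R 0 so -1
2 of 15 · RR · max L −∞ · min R -1 so -2
3 of 15 · RRR · max L −∞ · min R -2 so -3
4 of 15 · RRRB · max L -3 · min R -2 so -5/2
5 of 15 · RRRBB · max L -5/2 · min R -2 so -9/4
6 of 15 · RRRBBR · max L -5/2 · min R -9/4 so -19/8
7 of 15 · RRRBBRB · max L -19/8 · min R -9/4 so -37/16
8 of 15 · RRRBBRBB · max L -37/16 · min R -9/4 so -73/32
9 of 15 · RRRBBRBBB · max L -73/32 · min R -9/4 so -145/64
10 of 15 · RRRBBRBBBR · max L -73/32 · min R -145/64 so -291/128
11 of 15 · RRRBBRBBBRR · max L -73/32 · min R -291/128 so -583/256
12 of 15 · RRRBBRBBBRRR · max L -73/32 · min R -583/256 so -1167/512
13 of 15 · RRRBBRBBBRRRB · max L -1167/512 · min R -583/256 so -2333/1024
14 of 15 · RRRBBRBBBRRRBR · max L -1167/512 · min R -2333/1024 so -4667/2048
15 of 15 · RRRBBRBBBRRRBRR · max L -1167/512 · min R -4667/2048 so -9335/4096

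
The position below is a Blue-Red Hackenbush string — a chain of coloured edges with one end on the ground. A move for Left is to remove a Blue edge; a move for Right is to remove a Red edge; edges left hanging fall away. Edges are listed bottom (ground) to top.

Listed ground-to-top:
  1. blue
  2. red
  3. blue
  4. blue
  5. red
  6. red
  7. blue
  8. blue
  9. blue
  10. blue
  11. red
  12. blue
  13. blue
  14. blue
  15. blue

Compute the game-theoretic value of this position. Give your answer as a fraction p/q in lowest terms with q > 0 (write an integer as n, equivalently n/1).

13279/16384

edge 1 of 15 (blue): { 0 |  } — 1
edge 2 of 15 (red): { 0 | 1 } — 1/2
edge 3 of 15 (blue): { 0, 1/2 | 1 } — 3/4
edge 4 of 15 (blue): { 0, 1/2, 3/4 | 1 } — 7/8
edge 5 of 15 (red): { 0, 1/2, 3/4 | 7/8, 1 } — 13/16
edge 6 of 15 (red): { 0, 1/2, 3/4 | 13/16, 7/8, 1 } — 25/32
edge 7 of 15 (blue): { 0, 1/2, 3/4, 25/32 | 13/16, 7/8, 1 } — 51/64
edge 8 of 15 (blue): { 0, 1/2, 3/4, 25/32, 51/64 | 13/16, 7/8, 1 } — 103/128
edge 9 of 15 (blue): { 0, 1/2, 3/4, 25/32, 51/64, 103/128 | 13/16, 7/8, 1 } — 207/256
edge 10 of 15 (blue): { 0, 1/2, 3/4, 25/32, 51/64, 103/128, 207/256 | 13/16, 7/8, 1 } — 415/512
edge 11 of 15 (red): { 0, 1/2, 3/4, 25/32, 51/64, 103/128, 207/256 | 415/512, 13/16, 7/8, 1 } — 829/1024
edge 12 of 15 (blue): { 0, 1/2, 3/4, 25/32, 51/64, 103/128, 207/256, 829/1024 | 415/512, 13/16, 7/8, 1 } — 1659/2048
edge 13 of 15 (blue): { 0, 1/2, 3/4, 25/32, 51/64, 103/128, 207/256, 829/1024, 1659/2048 | 415/512, 13/16, 7/8, 1 } — 3319/4096
edge 14 of 15 (blue): { 0, 1/2, 3/4, 25/32, 51/64, 103/128, 207/256, 829/1024, 1659/2048, 3319/4096 | 415/512, 13/16, 7/8, 1 } — 6639/8192
edge 15 of 15 (blue): { 0, 1/2, 3/4, 25/32, 51/64, 103/128, 207/256, 829/1024, 1659/2048, 3319/4096, 6639/8192 | 415/512, 13/16, 7/8, 1 } — 13279/16384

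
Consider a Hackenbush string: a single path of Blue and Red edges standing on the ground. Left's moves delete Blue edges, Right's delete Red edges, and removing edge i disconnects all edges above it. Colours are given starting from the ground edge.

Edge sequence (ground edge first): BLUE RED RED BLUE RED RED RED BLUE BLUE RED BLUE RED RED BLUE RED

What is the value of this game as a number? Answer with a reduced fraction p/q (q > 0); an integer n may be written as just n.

edge 1 of 15 (BLUE): { 0 | (no moves) } = 1
edge 2 of 15 (RED): { 0 | 1 } = 1/2
edge 3 of 15 (RED): { 0 | 1/2 1 } = 1/4
edge 4 of 15 (BLUE): { 0 1/4 | 1/2 1 } = 3/8
edge 5 of 15 (RED): { 0 1/4 | 3/8 1/2 1 } = 5/16
edge 6 of 15 (RED): { 0 1/4 | 5/16 3/8 1/2 1 } = 9/32
edge 7 of 15 (RED): { 0 1/4 | 9/32 5/16 3/8 1/2 1 } = 17/64
edge 8 of 15 (BLUE): { 0 1/4 17/64 | 9/32 5/16 3/8 1/2 1 } = 35/128
edge 9 of 15 (BLUE): { 0 1/4 17/64 35/128 | 9/32 5/16 3/8 1/2 1 } = 71/256
edge 10 of 15 (RED): { 0 1/4 17/64 35/128 | 71/256 9/32 5/16 3/8 1/2 1 } = 141/512
edge 11 of 15 (BLUE): { 0 1/4 17/64 35/128 141/512 | 71/256 9/32 5/16 3/8 1/2 1 } = 283/1024
edge 12 of 15 (RED): { 0 1/4 17/64 35/128 141/512 | 283/1024 71/256 9/32 5/16 3/8 1/2 1 } = 565/2048
edge 13 of 15 (RED): { 0 1/4 17/64 35/128 141/512 | 565/2048 283/1024 71/256 9/32 5/16 3/8 1/2 1 } = 1129/4096
edge 14 of 15 (BLUE): { 0 1/4 17/64 35/128 141/512 1129/4096 | 565/2048 283/1024 71/256 9/32 5/16 3/8 1/2 1 } = 2259/8192
edge 15 of 15 (RED): { 0 1/4 17/64 35/128 141/512 1129/4096 | 2259/8192 565/2048 283/1024 71/256 9/32 5/16 3/8 1/2 1 } = 4517/16384

4517/16384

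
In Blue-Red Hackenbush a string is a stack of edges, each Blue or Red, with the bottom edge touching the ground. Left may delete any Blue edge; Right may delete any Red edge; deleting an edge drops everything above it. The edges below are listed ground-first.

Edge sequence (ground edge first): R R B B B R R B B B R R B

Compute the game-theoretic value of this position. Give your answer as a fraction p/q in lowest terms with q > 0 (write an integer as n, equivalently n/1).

-2445/2048

Recurse on prefixes of the 13-edge string R R B B B R R B B B R R B:
R: Left { none }, Right { 0 } ⇒ simplest -1
RR: Left { none }, Right { -1, 0 } ⇒ simplest -2
RRB: Left { -2 }, Right { -1, 0 } ⇒ simplest -3/2
RRBB: Left { -2, -3/2 }, Right { -1, 0 } ⇒ simplest -5/4
RRBBB: Left { -2, -3/2, -5/4 }, Right { -1, 0 } ⇒ simplest -9/8
RRBBBR: Left { -2, -3/2, -5/4 }, Right { -9/8, -1, 0 } ⇒ simplest -19/16
RRBBBRR: Left { -2, -3/2, -5/4 }, Right { -19/16, -9/8, -1, 0 } ⇒ simplest -39/32
RRBBBRRB: Left { -2, -3/2, -5/4, -39/32 }, Right { -19/16, -9/8, -1, 0 } ⇒ simplest -77/64
RRBBBRRBB: Left { -2, -3/2, -5/4, -39/32, -77/64 }, Right { -19/16, -9/8, -1, 0 } ⇒ simplest -153/128
RRBBBRRBBB: Left { -2, -3/2, -5/4, -39/32, -77/64, -153/128 }, Right { -19/16, -9/8, -1, 0 } ⇒ simplest -305/256
RRBBBRRBBBR: Left { -2, -3/2, -5/4, -39/32, -77/64, -153/128 }, Right { -305/256, -19/16, -9/8, -1, 0 } ⇒ simplest -611/512
RRBBBRRBBBRR: Left { -2, -3/2, -5/4, -39/32, -77/64, -153/128 }, Right { -611/512, -305/256, -19/16, -9/8, -1, 0 } ⇒ simplest -1223/1024
RRBBBRRBBBRRB: Left { -2, -3/2, -5/4, -39/32, -77/64, -153/128, -1223/1024 }, Right { -611/512, -305/256, -19/16, -9/8, -1, 0 } ⇒ simplest -2445/2048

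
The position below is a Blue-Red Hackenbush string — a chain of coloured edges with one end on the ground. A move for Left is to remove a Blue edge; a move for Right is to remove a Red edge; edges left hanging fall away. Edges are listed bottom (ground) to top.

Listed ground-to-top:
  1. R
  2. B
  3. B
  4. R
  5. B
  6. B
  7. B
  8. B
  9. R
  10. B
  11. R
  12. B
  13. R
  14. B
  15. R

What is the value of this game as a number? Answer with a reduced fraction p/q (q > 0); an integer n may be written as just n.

-4267/16384

Recurse on prefixes of the 15-edge string R B B R B B B B R B R B R B R:
R: Left { none }, Right { 0 } = simplest -1
RB: Left { -1 }, Right { 0 } = simplest -1/2
RBB: Left { -1, -1/2 }, Right { 0 } = simplest -1/4
RBBR: Left { -1, -1/2 }, Right { -1/4, 0 } = simplest -3/8
RBBRB: Left { -1, -1/2, -3/8 }, Right { -1/4, 0 } = simplest -5/16
RBBRBB: Left { -1, -1/2, -3/8, -5/16 }, Right { -1/4, 0 } = simplest -9/32
RBBRBBB: Left { -1, -1/2, -3/8, -5/16, -9/32 }, Right { -1/4, 0 } = simplest -17/64
RBBRBBBB: Left { -1, -1/2, -3/8, -5/16, -9/32, -17/64 }, Right { -1/4, 0 } = simplest -33/128
RBBRBBBBR: Left { -1, -1/2, -3/8, -5/16, -9/32, -17/64 }, Right { -33/128, -1/4, 0 } = simplest -67/256
RBBRBBBBRB: Left { -1, -1/2, -3/8, -5/16, -9/32, -17/64, -67/256 }, Right { -33/128, -1/4, 0 } = simplest -133/512
RBBRBBBBRBR: Left { -1, -1/2, -3/8, -5/16, -9/32, -17/64, -67/256 }, Right { -133/512, -33/128, -1/4, 0 } = simplest -267/1024
RBBRBBBBRBRB: Left { -1, -1/2, -3/8, -5/16, -9/32, -17/64, -67/256, -267/1024 }, Right { -133/512, -33/128, -1/4, 0 } = simplest -533/2048
RBBRBBBBRBRBR: Left { -1, -1/2, -3/8, -5/16, -9/32, -17/64, -67/256, -267/1024 }, Right { -533/2048, -133/512, -33/128, -1/4, 0 } = simplest -1067/4096
RBBRBBBBRBRBRB: Left { -1, -1/2, -3/8, -5/16, -9/32, -17/64, -67/256, -267/1024, -1067/4096 }, Right { -533/2048, -133/512, -33/128, -1/4, 0 } = simplest -2133/8192
RBBRBBBBRBRBRBR: Left { -1, -1/2, -3/8, -5/16, -9/32, -17/64, -67/256, -267/1024, -1067/4096 }, Right { -2133/8192, -533/2048, -133/512, -33/128, -1/4, 0 } = simplest -4267/16384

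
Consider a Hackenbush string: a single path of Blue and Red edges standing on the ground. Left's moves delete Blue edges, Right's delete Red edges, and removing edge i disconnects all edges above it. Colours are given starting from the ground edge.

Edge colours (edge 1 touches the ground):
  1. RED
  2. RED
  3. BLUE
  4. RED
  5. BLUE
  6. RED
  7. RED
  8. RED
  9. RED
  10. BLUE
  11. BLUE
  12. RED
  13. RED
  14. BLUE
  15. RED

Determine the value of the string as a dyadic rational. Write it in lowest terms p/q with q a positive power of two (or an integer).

-14235/8192

step 1: add RED to get R; options L={  } R={ 0 } so -1
step 2: add RED to get RR; options L={  } R={ -1 0 } so -2
step 3: add BLUE to get RRB; options L={ -2 } R={ -1 0 } so -3/2
step 4: add RED to get RRBR; options L={ -2 } R={ -3/2 -1 0 } so -7/4
step 5: add BLUE to get RRBRB; options L={ -2 -7/4 } R={ -3/2 -1 0 } so -13/8
step 6: add RED to get RRBRBR; options L={ -2 -7/4 } R={ -13/8 -3/2 -1 0 } so -27/16
step 7: add RED to get RRBRBRR; options L={ -2 -7/4 } R={ -27/16 -13/8 -3/2 -1 0 } so -55/32
step 8: add RED to get RRBRBRRR; options L={ -2 -7/4 } R={ -55/32 -27/16 -13/8 -3/2 -1 0 } so -111/64
step 9: add RED to get RRBRBRRRR; options L={ -2 -7/4 } R={ -111/64 -55/32 -27/16 -13/8 -3/2 -1 0 } so -223/128
step 10: add BLUE to get RRBRBRRRRB; options L={ -2 -7/4 -223/128 } R={ -111/64 -55/32 -27/16 -13/8 -3/2 -1 0 } so -445/256
step 11: add BLUE to get RRBRBRRRRBB; options L={ -2 -7/4 -223/128 -445/256 } R={ -111/64 -55/32 -27/16 -13/8 -3/2 -1 0 } so -889/512
step 12: add RED to get RRBRBRRRRBBR; options L={ -2 -7/4 -223/128 -445/256 } R={ -889/512 -111/64 -55/32 -27/16 -13/8 -3/2 -1 0 } so -1779/1024
step 13: add RED to get RRBRBRRRRBBRR; options L={ -2 -7/4 -223/128 -445/256 } R={ -1779/1024 -889/512 -111/64 -55/32 -27/16 -13/8 -3/2 -1 0 } so -3559/2048
step 14: add BLUE to get RRBRBRRRRBBRRB; options L={ -2 -7/4 -223/128 -445/256 -3559/2048 } R={ -1779/1024 -889/512 -111/64 -55/32 -27/16 -13/8 -3/2 -1 0 } so -7117/4096
step 15: add RED to get RRBRBRRRRBBRRBR; options L={ -2 -7/4 -223/128 -445/256 -3559/2048 } R={ -7117/4096 -1779/1024 -889/512 -111/64 -55/32 -27/16 -13/8 -3/2 -1 0 } so -14235/8192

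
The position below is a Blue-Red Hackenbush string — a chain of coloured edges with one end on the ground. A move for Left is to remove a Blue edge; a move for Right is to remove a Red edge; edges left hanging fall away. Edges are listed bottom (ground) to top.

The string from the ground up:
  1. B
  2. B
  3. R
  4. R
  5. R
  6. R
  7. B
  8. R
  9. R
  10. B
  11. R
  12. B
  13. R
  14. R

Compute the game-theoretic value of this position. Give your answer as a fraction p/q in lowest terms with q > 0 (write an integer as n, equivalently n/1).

4393/4096

step 1: add B to get B; options L={ 0 } R={ — } gives 1
step 2: add B to get BB; options L={ 0; 1 } R={ — } gives 2
step 3: add R to get BBR; options L={ 0; 1 } R={ 2 } gives 3/2
step 4: add R to get BBRR; options L={ 0; 1 } R={ 3/2; 2 } gives 5/4
step 5: add R to get BBRRR; options L={ 0; 1 } R={ 5/4; 3/2; 2 } gives 9/8
step 6: add R to get BBRRRR; options L={ 0; 1 } R={ 9/8; 5/4; 3/2; 2 } gives 17/16
step 7: add B to get BBRRRRB; options L={ 0; 1; 17/16 } R={ 9/8; 5/4; 3/2; 2 } gives 35/32
step 8: add R to get BBRRRRBR; options L={ 0; 1; 17/16 } R={ 35/32; 9/8; 5/4; 3/2; 2 } gives 69/64
step 9: add R to get BBRRRRBRR; options L={ 0; 1; 17/16 } R={ 69/64; 35/32; 9/8; 5/4; 3/2; 2 } gives 137/128
step 10: add B to get BBRRRRBRRB; options L={ 0; 1; 17/16; 137/128 } R={ 69/64; 35/32; 9/8; 5/4; 3/2; 2 } gives 275/256
step 11: add R to get BBRRRRBRRBR; options L={ 0; 1; 17/16; 137/128 } R={ 275/256; 69/64; 35/32; 9/8; 5/4; 3/2; 2 } gives 549/512
step 12: add B to get BBRRRRBRRBRB; options L={ 0; 1; 17/16; 137/128; 549/512 } R={ 275/256; 69/64; 35/32; 9/8; 5/4; 3/2; 2 } gives 1099/1024
step 13: add R to get BBRRRRBRRBRBR; options L={ 0; 1; 17/16; 137/128; 549/512 } R={ 1099/1024; 275/256; 69/64; 35/32; 9/8; 5/4; 3/2; 2 } gives 2197/2048
step 14: add R to get BBRRRRBRRBRBRR; options L={ 0; 1; 17/16; 137/128; 549/512 } R={ 2197/2048; 1099/1024; 275/256; 69/64; 35/32; 9/8; 5/4; 3/2; 2 } gives 4393/4096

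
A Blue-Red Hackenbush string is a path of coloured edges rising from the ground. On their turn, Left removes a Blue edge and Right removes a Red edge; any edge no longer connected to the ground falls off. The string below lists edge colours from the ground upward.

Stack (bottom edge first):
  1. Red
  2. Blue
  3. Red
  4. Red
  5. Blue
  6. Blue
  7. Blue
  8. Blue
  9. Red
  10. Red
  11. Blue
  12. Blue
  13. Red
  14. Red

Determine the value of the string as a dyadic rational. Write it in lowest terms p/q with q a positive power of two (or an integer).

-6247/8192

1 of 14 · R · max L −∞ · min R 0 → -1
2 of 14 · RB · max L -1 · min R 0 → -1/2
3 of 14 · RBR · max L -1 · min R -1/2 → -3/4
4 of 14 · RBRR · max L -1 · min R -3/4 → -7/8
5 of 14 · RBRRB · max L -7/8 · min R -3/4 → -13/16
6 of 14 · RBRRBB · max L -13/16 · min R -3/4 → -25/32
7 of 14 · RBRRBBB · max L -25/32 · min R -3/4 → -49/64
8 of 14 · RBRRBBBB · max L -49/64 · min R -3/4 → -97/128
9 of 14 · RBRRBBBBR · max L -49/64 · min R -97/128 → -195/256
10 of 14 · RBRRBBBBRR · max L -49/64 · min R -195/256 → -391/512
11 of 14 · RBRRBBBBRRB · max L -391/512 · min R -195/256 → -781/1024
12 of 14 · RBRRBBBBRRBB · max L -781/1024 · min R -195/256 → -1561/2048
13 of 14 · RBRRBBBBRRBBR · max L -781/1024 · min R -1561/2048 → -3123/4096
14 of 14 · RBRRBBBBRRBBRR · max L -781/1024 · min R -3123/4096 → -6247/8192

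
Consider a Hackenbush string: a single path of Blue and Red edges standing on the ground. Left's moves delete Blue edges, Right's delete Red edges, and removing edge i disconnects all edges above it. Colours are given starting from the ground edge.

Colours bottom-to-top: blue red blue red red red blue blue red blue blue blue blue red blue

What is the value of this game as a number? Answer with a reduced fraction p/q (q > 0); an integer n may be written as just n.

9083/16384

value_1 [b]  L=[0]  R=[—]  = 1
value_2 [br]  L=[0]  R=[1]  = 1/2
value_3 [brb]  L=[0,1/2]  R=[1]  = 3/4
value_4 [brbr]  L=[0,1/2]  R=[3/4,1]  = 5/8
value_5 [brbrr]  L=[0,1/2]  R=[5/8,3/4,1]  = 9/16
value_6 [brbrrr]  L=[0,1/2]  R=[9/16,5/8,3/4,1]  = 17/32
value_7 [brbrrrb]  L=[0,1/2,17/32]  R=[9/16,5/8,3/4,1]  = 35/64
value_8 [brbrrrbb]  L=[0,1/2,17/32,35/64]  R=[9/16,5/8,3/4,1]  = 71/128
value_9 [brbrrrbbr]  L=[0,1/2,17/32,35/64]  R=[71/128,9/16,5/8,3/4,1]  = 141/256
value_10 [brbrrrbbrb]  L=[0,1/2,17/32,35/64,141/256]  R=[71/128,9/16,5/8,3/4,1]  = 283/512
value_11 [brbrrrbbrbb]  L=[0,1/2,17/32,35/64,141/256,283/512]  R=[71/128,9/16,5/8,3/4,1]  = 567/1024
value_12 [brbrrrbbrbbb]  L=[0,1/2,17/32,35/64,141/256,283/512,567/1024]  R=[71/128,9/16,5/8,3/4,1]  = 1135/2048
value_13 [brbrrrbbrbbbb]  L=[0,1/2,17/32,35/64,141/256,283/512,567/1024,1135/2048]  R=[71/128,9/16,5/8,3/4,1]  = 2271/4096
value_14 [brbrrrbbrbbbbr]  L=[0,1/2,17/32,35/64,141/256,283/512,567/1024,1135/2048]  R=[2271/4096,71/128,9/16,5/8,3/4,1]  = 4541/8192
value_15 [brbrrrbbrbbbbrb]  L=[0,1/2,17/32,35/64,141/256,283/512,567/1024,1135/2048,4541/8192]  R=[2271/4096,71/128,9/16,5/8,3/4,1]  = 9083/16384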